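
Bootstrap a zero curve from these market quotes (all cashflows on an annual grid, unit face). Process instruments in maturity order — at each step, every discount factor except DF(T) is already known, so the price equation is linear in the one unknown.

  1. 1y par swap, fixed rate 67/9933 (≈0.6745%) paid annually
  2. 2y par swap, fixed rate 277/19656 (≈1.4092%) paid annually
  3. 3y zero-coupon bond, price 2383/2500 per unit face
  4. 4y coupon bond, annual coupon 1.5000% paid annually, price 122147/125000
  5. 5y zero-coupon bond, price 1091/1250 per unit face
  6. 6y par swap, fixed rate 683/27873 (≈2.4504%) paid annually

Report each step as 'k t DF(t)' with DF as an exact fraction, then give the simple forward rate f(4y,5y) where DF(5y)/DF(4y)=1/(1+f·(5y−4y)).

1 1 9933/10000
2 2 9723/10000
3 3 2383/2500
4 4 2299/2500
5 5 1091/1250
6 6 4317/5000
f(4y,5y) = ((2299/2500)/(1091/1250) − 1)/(1) = 117/2182 ≈ 5.3621%

step 1 [1y] swap r/1=67/9933: DF=(1 − 67/9933·(0))/(1+67/9933) = 9933/10000 ≈ 0.993300
step 2 [2y] swap r/1=277/19656: DF=(1 − 277/19656·(0.993300))/(1+277/19656) = 9723/10000 ≈ 0.972300
step 3 [3y] zero: DF = P = 2383/2500 ≈ 0.953200
step 4 [4y] bond c/1=3/200: DF=(122147/125000 − 3/200·(0.993300+0.972300+0.953200))/(1+3/200) = 2299/2500 ≈ 0.919600
step 5 [5y] zero: DF = P = 1091/1250 ≈ 0.872800
step 6 [6y] swap r/1=683/27873: DF=(1 − 683/27873·(0.993300+0.972300+0.953200+0.919600+0.872800))/(1+683/27873) = 4317/5000 ≈ 0.863400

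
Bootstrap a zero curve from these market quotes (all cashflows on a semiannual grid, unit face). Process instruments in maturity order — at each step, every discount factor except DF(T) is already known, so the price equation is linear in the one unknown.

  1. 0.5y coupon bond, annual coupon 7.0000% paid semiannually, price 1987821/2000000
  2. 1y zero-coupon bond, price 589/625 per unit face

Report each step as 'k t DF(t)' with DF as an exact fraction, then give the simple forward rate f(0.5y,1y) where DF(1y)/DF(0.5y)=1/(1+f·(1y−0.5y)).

step 1 [0.5y] bond c/2=7/200: DF=(1987821/2000000 − 7/200·(0))/(1+7/200) = 9603/10000 ≈ 0.960300
step 2 [1y] zero: DF = P = 589/625 ≈ 0.942400

1 1/2 9603/10000
2 1 589/625
f(0.5y,1y) = ((9603/10000)/(589/625) − 1)/(1/2) = 179/4712 ≈ 3.7988%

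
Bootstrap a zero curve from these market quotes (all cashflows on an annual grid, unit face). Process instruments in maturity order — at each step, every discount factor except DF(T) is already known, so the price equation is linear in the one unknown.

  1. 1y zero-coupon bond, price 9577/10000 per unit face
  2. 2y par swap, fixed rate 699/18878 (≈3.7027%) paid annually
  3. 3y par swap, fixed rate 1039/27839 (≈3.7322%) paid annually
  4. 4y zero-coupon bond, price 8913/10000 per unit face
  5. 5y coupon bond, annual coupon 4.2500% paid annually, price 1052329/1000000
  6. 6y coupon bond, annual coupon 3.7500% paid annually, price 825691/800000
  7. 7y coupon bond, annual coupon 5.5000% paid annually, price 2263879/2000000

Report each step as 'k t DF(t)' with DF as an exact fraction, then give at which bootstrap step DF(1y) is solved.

step 1 [1y] zero: DF = P = 9577/10000 ≈ 0.957700
step 2 [2y] swap r/1=699/18878: DF=(1 − 699/18878·(0.957700))/(1+699/18878) = 9301/10000 ≈ 0.930100
step 3 [3y] swap r/1=1039/27839: DF=(1 − 1039/27839·(0.957700+0.930100))/(1+1039/27839) = 8961/10000 ≈ 0.896100
step 4 [4y] zero: DF = P = 8913/10000 ≈ 0.891300
step 5 [5y] bond c/1=17/400: DF=(1052329/1000000 − 17/400·(0.957700+0.930100+0.896100+0.891300))/(1+17/400) = 2149/2500 ≈ 0.859600
step 6 [6y] bond c/1=3/80: DF=(825691/800000 − 3/80·(0.957700+0.930100+0.896100+0.891300+0.859600))/(1+3/80) = 8309/10000 ≈ 0.830900
step 7 [7y] bond c/1=11/200: DF=(2263879/2000000 − 11/200·(0.957700+0.930100+0.896100+0.891300+0.859600+0.830900))/(1+11/200) = 1983/2500 ≈ 0.793200

1 1 9577/10000
2 2 9301/10000
3 3 8961/10000
4 4 8913/10000
5 5 2149/2500
6 6 8309/10000
7 7 1983/2500
DF(1y) is solved at step 1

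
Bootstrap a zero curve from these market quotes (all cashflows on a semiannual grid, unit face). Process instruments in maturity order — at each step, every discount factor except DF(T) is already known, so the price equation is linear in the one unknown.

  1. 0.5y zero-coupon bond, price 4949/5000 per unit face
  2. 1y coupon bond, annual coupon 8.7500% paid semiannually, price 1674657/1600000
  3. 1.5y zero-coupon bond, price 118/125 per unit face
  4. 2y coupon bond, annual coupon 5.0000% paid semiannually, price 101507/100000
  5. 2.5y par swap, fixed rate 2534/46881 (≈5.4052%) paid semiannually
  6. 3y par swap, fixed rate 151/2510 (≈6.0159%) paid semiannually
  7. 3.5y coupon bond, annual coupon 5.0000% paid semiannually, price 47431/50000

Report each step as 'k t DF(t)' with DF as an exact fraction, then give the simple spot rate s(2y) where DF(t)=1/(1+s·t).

step 1 [0.5y] zero: DF = P = 4949/5000 ≈ 0.989800
step 2 [1y] bond c/2=7/160: DF=(1674657/1600000 − 7/160·(0.989800))/(1+7/160) = 9613/10000 ≈ 0.961300
step 3 [1.5y] zero: DF = P = 118/125 ≈ 0.944000
step 4 [2y] bond c/2=1/40: DF=(101507/100000 − 1/40·(0.989800+0.961300+0.944000))/(1+1/40) = 9197/10000 ≈ 0.919700
step 5 [2.5y] swap r/2=1267/46881: DF=(1 − 1267/46881·(0.989800+0.961300+0.944000+0.919700))/(1+1267/46881) = 8733/10000 ≈ 0.873300
step 6 [3y] swap r/2=151/5020: DF=(1 − 151/5020·(0.989800+0.961300+0.944000+0.919700+0.873300))/(1+151/5020) = 8339/10000 ≈ 0.833900
step 7 [3.5y] bond c/2=1/40: DF=(47431/50000 − 1/40·(0.989800+0.961300+0.944000+0.919700+0.873300+0.833900))/(1+1/40) = 1977/2500 ≈ 0.790800

1 1/2 4949/5000
2 1 9613/10000
3 3/2 118/125
4 2 9197/10000
5 5/2 8733/10000
6 3 8339/10000
7 7/2 1977/2500
s(2y) = (1/(9197/10000) − 1)/(2) = 803/18394 ≈ 4.3656%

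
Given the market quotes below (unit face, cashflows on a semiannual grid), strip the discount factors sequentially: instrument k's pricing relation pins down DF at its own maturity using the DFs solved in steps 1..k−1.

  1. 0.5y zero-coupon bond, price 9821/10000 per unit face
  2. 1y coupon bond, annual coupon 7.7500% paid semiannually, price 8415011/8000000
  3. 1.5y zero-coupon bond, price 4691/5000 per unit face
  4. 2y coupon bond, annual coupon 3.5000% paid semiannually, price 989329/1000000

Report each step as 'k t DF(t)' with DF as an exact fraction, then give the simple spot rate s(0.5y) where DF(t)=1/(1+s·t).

step 1 [0.5y] zero: DF = P = 9821/10000 ≈ 0.982100
step 2 [1y] bond c/2=31/800: DF=(8415011/8000000 − 31/800·(0.982100))/(1+31/800) = 122/125 ≈ 0.976000
step 3 [1.5y] zero: DF = P = 4691/5000 ≈ 0.938200
step 4 [2y] bond c/2=7/400: DF=(989329/1000000 − 7/400·(0.982100+0.976000+0.938200))/(1+7/400) = 369/400 ≈ 0.922500

1 1/2 9821/10000
2 1 122/125
3 3/2 4691/5000
4 2 369/400
s(0.5y) = (1/(9821/10000) − 1)/(1/2) = 358/9821 ≈ 3.6452%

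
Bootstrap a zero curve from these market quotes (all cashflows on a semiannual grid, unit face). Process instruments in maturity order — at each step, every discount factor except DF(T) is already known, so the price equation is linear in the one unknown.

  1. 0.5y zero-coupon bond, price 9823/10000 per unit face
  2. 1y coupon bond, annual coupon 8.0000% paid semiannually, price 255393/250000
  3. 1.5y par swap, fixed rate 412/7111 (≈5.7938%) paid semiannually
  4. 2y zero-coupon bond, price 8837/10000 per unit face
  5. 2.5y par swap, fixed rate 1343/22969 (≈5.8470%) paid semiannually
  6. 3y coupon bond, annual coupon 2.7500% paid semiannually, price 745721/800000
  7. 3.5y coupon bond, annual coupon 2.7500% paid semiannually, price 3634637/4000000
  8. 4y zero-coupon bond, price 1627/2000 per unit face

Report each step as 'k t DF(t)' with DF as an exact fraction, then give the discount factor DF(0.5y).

step 1 [0.5y] zero: DF = P = 9823/10000 ≈ 0.982300
step 2 [1y] bond c/2=1/25: DF=(255393/250000 − 1/25·(0.982300))/(1+1/25) = 1889/2000 ≈ 0.944500
step 3 [1.5y] swap r/2=206/7111: DF=(1 − 206/7111·(0.982300+0.944500))/(1+206/7111) = 1147/1250 ≈ 0.917600
step 4 [2y] zero: DF = P = 8837/10000 ≈ 0.883700
step 5 [2.5y] swap r/2=1343/45938: DF=(1 − 1343/45938·(0.982300+0.944500+0.917600+0.883700))/(1+1343/45938) = 8657/10000 ≈ 0.865700
step 6 [3y] bond c/2=11/800: DF=(745721/800000 − 11/800·(0.982300+0.944500+0.917600+0.883700+0.865700))/(1+11/800) = 2143/2500 ≈ 0.857200
step 7 [3.5y] bond c/2=11/800: DF=(3634637/4000000 − 11/800·(0.982300+0.944500+0.917600+0.883700+0.865700+0.857200))/(1+11/800) = 514/625 ≈ 0.822400
step 8 [4y] zero: DF = P = 1627/2000 ≈ 0.813500

1 1/2 9823/10000
2 1 1889/2000
3 3/2 1147/1250
4 2 8837/10000
5 5/2 8657/10000
6 3 2143/2500
7 7/2 514/625
8 4 1627/2000
DF(0.5y) = 9823/10000 ≈ 0.982300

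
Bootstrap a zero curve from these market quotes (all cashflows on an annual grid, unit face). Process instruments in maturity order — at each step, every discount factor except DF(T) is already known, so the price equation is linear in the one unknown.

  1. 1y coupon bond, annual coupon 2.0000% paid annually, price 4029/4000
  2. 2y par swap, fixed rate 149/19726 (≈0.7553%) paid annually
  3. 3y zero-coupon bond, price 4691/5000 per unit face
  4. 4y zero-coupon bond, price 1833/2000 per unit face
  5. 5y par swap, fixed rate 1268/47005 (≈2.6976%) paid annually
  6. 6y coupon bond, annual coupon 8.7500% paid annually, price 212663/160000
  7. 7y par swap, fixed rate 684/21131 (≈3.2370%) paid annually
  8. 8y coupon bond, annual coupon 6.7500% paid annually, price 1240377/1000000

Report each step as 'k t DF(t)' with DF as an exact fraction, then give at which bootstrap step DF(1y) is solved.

1 1 79/80
2 2 9851/10000
3 3 4691/5000
4 4 1833/2000
5 5 2183/2500
6 6 211/250
7 7 1987/2500
8 8 7611/10000
DF(1y) is solved at step 1

step 1 [1y] bond c/1=1/50: DF=(4029/4000 − 1/50·(0))/(1+1/50) = 79/80 ≈ 0.987500
step 2 [2y] swap r/1=149/19726: DF=(1 − 149/19726·(0.987500))/(1+149/19726) = 9851/10000 ≈ 0.985100
step 3 [3y] zero: DF = P = 4691/5000 ≈ 0.938200
step 4 [4y] zero: DF = P = 1833/2000 ≈ 0.916500
step 5 [5y] swap r/1=1268/47005: DF=(1 − 1268/47005·(0.987500+0.985100+0.938200+0.916500))/(1+1268/47005) = 2183/2500 ≈ 0.873200
step 6 [6y] bond c/1=7/80: DF=(212663/160000 − 7/80·(0.987500+0.985100+0.938200+0.916500+0.873200))/(1+7/80) = 211/250 ≈ 0.844000
step 7 [7y] swap r/1=684/21131: DF=(1 − 684/21131·(0.987500+0.985100+0.938200+0.916500+0.873200+0.844000))/(1+684/21131) = 1987/2500 ≈ 0.794800
step 8 [8y] bond c/1=27/400: DF=(1240377/1000000 − 27/400·(0.987500+0.985100+0.938200+0.916500+0.873200+0.844000+0.794800))/(1+27/400) = 7611/10000 ≈ 0.761100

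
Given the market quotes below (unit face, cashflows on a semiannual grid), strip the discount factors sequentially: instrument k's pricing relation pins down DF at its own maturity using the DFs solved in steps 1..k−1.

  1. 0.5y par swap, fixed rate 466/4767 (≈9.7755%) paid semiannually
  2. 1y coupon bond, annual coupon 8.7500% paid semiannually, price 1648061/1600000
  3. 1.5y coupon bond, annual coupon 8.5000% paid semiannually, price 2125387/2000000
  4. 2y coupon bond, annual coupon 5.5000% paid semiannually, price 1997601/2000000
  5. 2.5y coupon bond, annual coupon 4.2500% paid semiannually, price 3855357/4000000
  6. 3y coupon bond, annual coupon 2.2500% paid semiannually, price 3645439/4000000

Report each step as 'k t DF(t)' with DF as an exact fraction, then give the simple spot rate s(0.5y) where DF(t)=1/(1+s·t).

1 1/2 4767/5000
2 1 9469/10000
3 3/2 9419/10000
4 2 112/125
5 5/2 433/500
6 3 17/20
s(0.5y) = (1/(4767/5000) − 1)/(1/2) = 466/4767 ≈ 9.7755%

step 1 [0.5y] swap r/2=233/4767: DF=(1 − 233/4767·(0))/(1+233/4767) = 4767/5000 ≈ 0.953400
step 2 [1y] bond c/2=7/160: DF=(1648061/1600000 − 7/160·(0.953400))/(1+7/160) = 9469/10000 ≈ 0.946900
step 3 [1.5y] bond c/2=17/400: DF=(2125387/2000000 − 17/400·(0.953400+0.946900))/(1+17/400) = 9419/10000 ≈ 0.941900
step 4 [2y] bond c/2=11/400: DF=(1997601/2000000 − 11/400·(0.953400+0.946900+0.941900))/(1+11/400) = 112/125 ≈ 0.896000
step 5 [2.5y] bond c/2=17/800: DF=(3855357/4000000 − 17/800·(0.953400+0.946900+0.941900+0.896000))/(1+17/800) = 433/500 ≈ 0.866000
step 6 [3y] bond c/2=9/800: DF=(3645439/4000000 − 9/800·(0.953400+0.946900+0.941900+0.896000+0.866000))/(1+9/800) = 17/20 ≈ 0.850000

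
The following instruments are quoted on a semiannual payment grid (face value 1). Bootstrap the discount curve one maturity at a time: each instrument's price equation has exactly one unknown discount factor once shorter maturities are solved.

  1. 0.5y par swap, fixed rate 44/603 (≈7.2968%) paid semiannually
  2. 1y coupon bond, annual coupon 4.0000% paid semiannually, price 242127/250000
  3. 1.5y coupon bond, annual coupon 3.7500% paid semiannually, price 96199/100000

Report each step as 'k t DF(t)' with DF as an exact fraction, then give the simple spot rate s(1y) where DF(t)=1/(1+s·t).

1 1/2 603/625
2 1 4653/5000
3 3/2 4547/5000
s(1y) = (1/(4653/5000) − 1)/(1) = 347/4653 ≈ 7.4576%

step 1 [0.5y] swap r/2=22/603: DF=(1 − 22/603·(0))/(1+22/603) = 603/625 ≈ 0.964800
step 2 [1y] bond c/2=1/50: DF=(242127/250000 − 1/50·(0.964800))/(1+1/50) = 4653/5000 ≈ 0.930600
step 3 [1.5y] bond c/2=3/160: DF=(96199/100000 − 3/160·(0.964800+0.930600))/(1+3/160) = 4547/5000 ≈ 0.909400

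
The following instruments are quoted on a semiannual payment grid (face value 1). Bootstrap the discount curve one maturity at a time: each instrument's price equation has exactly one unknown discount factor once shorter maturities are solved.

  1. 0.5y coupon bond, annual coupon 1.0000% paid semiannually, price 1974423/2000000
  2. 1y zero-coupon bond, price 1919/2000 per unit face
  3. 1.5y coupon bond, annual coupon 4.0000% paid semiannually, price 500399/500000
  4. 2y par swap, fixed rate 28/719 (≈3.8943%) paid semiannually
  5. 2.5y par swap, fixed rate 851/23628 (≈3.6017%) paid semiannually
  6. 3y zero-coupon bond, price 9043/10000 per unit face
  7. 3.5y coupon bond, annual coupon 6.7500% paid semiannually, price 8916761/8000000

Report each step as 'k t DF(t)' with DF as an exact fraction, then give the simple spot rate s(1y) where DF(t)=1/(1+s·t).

step 1 [0.5y] bond c/2=1/200: DF=(1974423/2000000 − 1/200·(0))/(1+1/200) = 9823/10000 ≈ 0.982300
step 2 [1y] zero: DF = P = 1919/2000 ≈ 0.959500
step 3 [1.5y] bond c/2=1/50: DF=(500399/500000 − 1/50·(0.982300+0.959500))/(1+1/50) = 9431/10000 ≈ 0.943100
step 4 [2y] swap r/2=14/719: DF=(1 − 14/719·(0.982300+0.959500+0.943100))/(1+14/719) = 4629/5000 ≈ 0.925800
step 5 [2.5y] swap r/2=851/47256: DF=(1 − 851/47256·(0.982300+0.959500+0.943100+0.925800))/(1+851/47256) = 9149/10000 ≈ 0.914900
step 6 [3y] zero: DF = P = 9043/10000 ≈ 0.904300
step 7 [3.5y] bond c/2=27/800: DF=(8916761/8000000 − 27/800·(0.982300+0.959500+0.943100+0.925800+0.914900+0.904300))/(1+27/800) = 559/625 ≈ 0.894400

1 1/2 9823/10000
2 1 1919/2000
3 3/2 9431/10000
4 2 4629/5000
5 5/2 9149/10000
6 3 9043/10000
7 7/2 559/625
s(1y) = (1/(1919/2000) − 1)/(1) = 81/1919 ≈ 4.2209%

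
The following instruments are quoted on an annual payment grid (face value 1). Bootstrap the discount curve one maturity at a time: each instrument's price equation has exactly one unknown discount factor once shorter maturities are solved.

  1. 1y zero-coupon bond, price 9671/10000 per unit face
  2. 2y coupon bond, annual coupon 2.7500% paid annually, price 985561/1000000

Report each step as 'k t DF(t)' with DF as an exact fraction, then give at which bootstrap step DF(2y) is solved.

1 1 9671/10000
2 2 9333/10000
DF(2y) is solved at step 2

step 1 [1y] zero: DF = P = 9671/10000 ≈ 0.967100
step 2 [2y] bond c/1=11/400: DF=(985561/1000000 − 11/400·(0.967100))/(1+11/400) = 9333/10000 ≈ 0.933300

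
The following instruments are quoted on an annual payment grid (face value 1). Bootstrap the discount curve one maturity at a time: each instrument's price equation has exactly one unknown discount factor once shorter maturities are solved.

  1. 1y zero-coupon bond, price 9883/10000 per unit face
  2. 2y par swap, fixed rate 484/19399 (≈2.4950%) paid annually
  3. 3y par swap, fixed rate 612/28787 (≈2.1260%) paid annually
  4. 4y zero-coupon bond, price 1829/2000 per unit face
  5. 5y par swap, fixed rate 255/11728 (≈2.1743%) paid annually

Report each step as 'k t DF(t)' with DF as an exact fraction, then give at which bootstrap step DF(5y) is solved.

step 1 [1y] zero: DF = P = 9883/10000 ≈ 0.988300
step 2 [2y] swap r/1=484/19399: DF=(1 − 484/19399·(0.988300))/(1+484/19399) = 2379/2500 ≈ 0.951600
step 3 [3y] swap r/1=612/28787: DF=(1 − 612/28787·(0.988300+0.951600))/(1+612/28787) = 2347/2500 ≈ 0.938800
step 4 [4y] zero: DF = P = 1829/2000 ≈ 0.914500
step 5 [5y] swap r/1=255/11728: DF=(1 − 255/11728·(0.988300+0.951600+0.938800+0.914500))/(1+255/11728) = 449/500 ≈ 0.898000

1 1 9883/10000
2 2 2379/2500
3 3 2347/2500
4 4 1829/2000
5 5 449/500
DF(5y) is solved at step 5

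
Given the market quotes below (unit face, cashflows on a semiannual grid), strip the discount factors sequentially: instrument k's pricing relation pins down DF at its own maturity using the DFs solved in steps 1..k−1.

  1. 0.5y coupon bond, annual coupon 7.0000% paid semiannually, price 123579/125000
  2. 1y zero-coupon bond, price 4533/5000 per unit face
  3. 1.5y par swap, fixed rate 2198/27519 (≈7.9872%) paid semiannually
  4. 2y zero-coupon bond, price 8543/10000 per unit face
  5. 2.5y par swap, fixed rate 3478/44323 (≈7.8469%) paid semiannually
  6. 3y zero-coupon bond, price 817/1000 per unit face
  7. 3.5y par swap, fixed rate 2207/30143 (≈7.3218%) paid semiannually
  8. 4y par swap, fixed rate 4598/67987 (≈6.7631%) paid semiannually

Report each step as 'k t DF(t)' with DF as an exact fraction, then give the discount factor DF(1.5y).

step 1 [0.5y] bond c/2=7/200: DF=(123579/125000 − 7/200·(0))/(1+7/200) = 597/625 ≈ 0.955200
step 2 [1y] zero: DF = P = 4533/5000 ≈ 0.906600
step 3 [1.5y] swap r/2=1099/27519: DF=(1 − 1099/27519·(0.955200+0.906600))/(1+1099/27519) = 8901/10000 ≈ 0.890100
step 4 [2y] zero: DF = P = 8543/10000 ≈ 0.854300
step 5 [2.5y] swap r/2=1739/44323: DF=(1 − 1739/44323·(0.955200+0.906600+0.890100+0.854300))/(1+1739/44323) = 8261/10000 ≈ 0.826100
step 6 [3y] zero: DF = P = 817/1000 ≈ 0.817000
step 7 [3.5y] swap r/2=2207/60286: DF=(1 − 2207/60286·(0.955200+0.906600+0.890100+0.854300+0.826100+0.817000))/(1+2207/60286) = 7793/10000 ≈ 0.779300
step 8 [4y] swap r/2=2299/67987: DF=(1 − 2299/67987·(0.955200+0.906600+0.890100+0.854300+0.826100+0.817000+0.779300))/(1+2299/67987) = 7701/10000 ≈ 0.770100

1 1/2 597/625
2 1 4533/5000
3 3/2 8901/10000
4 2 8543/10000
5 5/2 8261/10000
6 3 817/1000
7 7/2 7793/10000
8 4 7701/10000
DF(1.5y) = 8901/10000 ≈ 0.890100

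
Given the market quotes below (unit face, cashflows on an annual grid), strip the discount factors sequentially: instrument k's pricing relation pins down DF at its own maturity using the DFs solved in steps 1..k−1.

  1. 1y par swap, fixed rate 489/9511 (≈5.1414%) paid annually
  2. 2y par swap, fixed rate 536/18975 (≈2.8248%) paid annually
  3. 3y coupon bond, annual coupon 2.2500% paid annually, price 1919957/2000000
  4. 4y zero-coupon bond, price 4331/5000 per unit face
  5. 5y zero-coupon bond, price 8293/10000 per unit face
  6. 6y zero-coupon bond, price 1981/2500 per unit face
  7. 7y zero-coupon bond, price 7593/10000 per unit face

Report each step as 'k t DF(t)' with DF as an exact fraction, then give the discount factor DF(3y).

step 1 [1y] swap r/1=489/9511: DF=(1 − 489/9511·(0))/(1+489/9511) = 9511/10000 ≈ 0.951100
step 2 [2y] swap r/1=536/18975: DF=(1 − 536/18975·(0.951100))/(1+536/18975) = 1183/1250 ≈ 0.946400
step 3 [3y] bond c/1=9/400: DF=(1919957/2000000 − 9/400·(0.951100+0.946400))/(1+9/400) = 8971/10000 ≈ 0.897100
step 4 [4y] zero: DF = P = 4331/5000 ≈ 0.866200
step 5 [5y] zero: DF = P = 8293/10000 ≈ 0.829300
step 6 [6y] zero: DF = P = 1981/2500 ≈ 0.792400
step 7 [7y] zero: DF = P = 7593/10000 ≈ 0.759300

1 1 9511/10000
2 2 1183/1250
3 3 8971/10000
4 4 4331/5000
5 5 8293/10000
6 6 1981/2500
7 7 7593/10000
DF(3y) = 8971/10000 ≈ 0.897100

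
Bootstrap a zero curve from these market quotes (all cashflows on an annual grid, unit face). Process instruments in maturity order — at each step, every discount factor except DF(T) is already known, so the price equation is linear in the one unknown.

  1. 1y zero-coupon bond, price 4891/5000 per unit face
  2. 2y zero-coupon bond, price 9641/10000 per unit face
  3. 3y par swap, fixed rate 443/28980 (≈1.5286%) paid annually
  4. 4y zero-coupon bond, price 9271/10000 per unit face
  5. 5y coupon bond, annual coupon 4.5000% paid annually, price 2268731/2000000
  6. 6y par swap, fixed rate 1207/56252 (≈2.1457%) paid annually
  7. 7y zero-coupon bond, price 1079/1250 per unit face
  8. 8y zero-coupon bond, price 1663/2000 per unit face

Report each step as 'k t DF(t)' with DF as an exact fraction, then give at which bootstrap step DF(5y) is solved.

step 1 [1y] zero: DF = P = 4891/5000 ≈ 0.978200
step 2 [2y] zero: DF = P = 9641/10000 ≈ 0.964100
step 3 [3y] swap r/1=443/28980: DF=(1 − 443/28980·(0.978200+0.964100))/(1+443/28980) = 9557/10000 ≈ 0.955700
step 4 [4y] zero: DF = P = 9271/10000 ≈ 0.927100
step 5 [5y] bond c/1=9/200: DF=(2268731/2000000 − 9/200·(0.978200+0.964100+0.955700+0.927100))/(1+9/200) = 1151/1250 ≈ 0.920800
step 6 [6y] swap r/1=1207/56252: DF=(1 − 1207/56252·(0.978200+0.964100+0.955700+0.927100+0.920800))/(1+1207/56252) = 8793/10000 ≈ 0.879300
step 7 [7y] zero: DF = P = 1079/1250 ≈ 0.863200
step 8 [8y] zero: DF = P = 1663/2000 ≈ 0.831500

1 1 4891/5000
2 2 9641/10000
3 3 9557/10000
4 4 9271/10000
5 5 1151/1250
6 6 8793/10000
7 7 1079/1250
8 8 1663/2000
DF(5y) is solved at step 5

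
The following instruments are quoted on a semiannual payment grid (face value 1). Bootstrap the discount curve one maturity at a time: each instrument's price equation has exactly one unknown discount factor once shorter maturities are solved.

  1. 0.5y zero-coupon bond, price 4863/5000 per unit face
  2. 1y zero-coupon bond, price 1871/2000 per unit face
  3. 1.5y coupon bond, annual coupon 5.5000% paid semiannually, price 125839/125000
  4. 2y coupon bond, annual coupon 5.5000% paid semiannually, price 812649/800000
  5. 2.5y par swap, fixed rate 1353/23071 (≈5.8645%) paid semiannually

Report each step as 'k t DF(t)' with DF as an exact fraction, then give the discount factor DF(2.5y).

step 1 [0.5y] zero: DF = P = 4863/5000 ≈ 0.972600
step 2 [1y] zero: DF = P = 1871/2000 ≈ 0.935500
step 3 [1.5y] bond c/2=11/400: DF=(125839/125000 − 11/400·(0.972600+0.935500))/(1+11/400) = 9287/10000 ≈ 0.928700
step 4 [2y] bond c/2=11/400: DF=(812649/800000 − 11/400·(0.972600+0.935500+0.928700))/(1+11/400) = 9127/10000 ≈ 0.912700
step 5 [2.5y] swap r/2=1353/46142: DF=(1 − 1353/46142·(0.972600+0.935500+0.928700+0.912700))/(1+1353/46142) = 8647/10000 ≈ 0.864700

1 1/2 4863/5000
2 1 1871/2000
3 3/2 9287/10000
4 2 9127/10000
5 5/2 8647/10000
DF(2.5y) = 8647/10000 ≈ 0.864700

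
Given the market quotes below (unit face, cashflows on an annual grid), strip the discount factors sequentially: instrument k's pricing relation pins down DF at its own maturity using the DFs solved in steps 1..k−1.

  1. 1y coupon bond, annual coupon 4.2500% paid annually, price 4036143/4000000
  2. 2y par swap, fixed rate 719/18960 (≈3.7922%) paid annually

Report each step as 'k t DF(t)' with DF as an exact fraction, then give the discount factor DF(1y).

1 1 9679/10000
2 2 9281/10000
DF(1y) = 9679/10000 ≈ 0.967900

step 1 [1y] bond c/1=17/400: DF=(4036143/4000000 − 17/400·(0))/(1+17/400) = 9679/10000 ≈ 0.967900
step 2 [2y] swap r/1=719/18960: DF=(1 − 719/18960·(0.967900))/(1+719/18960) = 9281/10000 ≈ 0.928100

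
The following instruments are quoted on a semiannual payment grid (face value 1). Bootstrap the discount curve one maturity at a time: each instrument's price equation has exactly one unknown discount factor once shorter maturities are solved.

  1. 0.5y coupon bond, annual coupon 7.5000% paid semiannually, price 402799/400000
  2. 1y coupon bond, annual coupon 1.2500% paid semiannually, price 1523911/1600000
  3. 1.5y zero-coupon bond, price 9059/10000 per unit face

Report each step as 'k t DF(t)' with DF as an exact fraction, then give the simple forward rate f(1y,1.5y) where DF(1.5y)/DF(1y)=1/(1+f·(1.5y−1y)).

step 1 [0.5y] bond c/2=3/80: DF=(402799/400000 − 3/80·(0))/(1+3/80) = 4853/5000 ≈ 0.970600
step 2 [1y] bond c/2=1/160: DF=(1523911/1600000 − 1/160·(0.970600))/(1+1/160) = 1881/2000 ≈ 0.940500
step 3 [1.5y] zero: DF = P = 9059/10000 ≈ 0.905900

1 1/2 4853/5000
2 1 1881/2000
3 3/2 9059/10000
f(1y,1.5y) = ((1881/2000)/(9059/10000) − 1)/(1/2) = 692/9059 ≈ 7.6388%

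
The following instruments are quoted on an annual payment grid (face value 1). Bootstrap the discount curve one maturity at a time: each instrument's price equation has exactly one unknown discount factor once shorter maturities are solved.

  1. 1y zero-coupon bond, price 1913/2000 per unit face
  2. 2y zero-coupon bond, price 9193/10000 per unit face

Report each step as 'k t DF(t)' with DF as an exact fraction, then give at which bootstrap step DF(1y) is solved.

1 1 1913/2000
2 2 9193/10000
DF(1y) is solved at step 1

step 1 [1y] zero: DF = P = 1913/2000 ≈ 0.956500
step 2 [2y] zero: DF = P = 9193/10000 ≈ 0.919300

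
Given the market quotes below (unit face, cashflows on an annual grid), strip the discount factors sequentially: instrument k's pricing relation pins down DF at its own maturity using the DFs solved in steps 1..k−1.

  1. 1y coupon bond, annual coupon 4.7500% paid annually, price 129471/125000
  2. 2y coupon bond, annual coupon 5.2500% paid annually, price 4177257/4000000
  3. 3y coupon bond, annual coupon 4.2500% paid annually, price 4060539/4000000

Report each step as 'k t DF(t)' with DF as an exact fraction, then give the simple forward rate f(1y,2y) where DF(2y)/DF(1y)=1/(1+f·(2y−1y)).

1 1 618/625
2 2 9429/10000
3 3 179/200
f(1y,2y) = ((618/625)/(9429/10000) − 1)/(1) = 153/3143 ≈ 4.8680%

step 1 [1y] bond c/1=19/400: DF=(129471/125000 − 19/400·(0))/(1+19/400) = 618/625 ≈ 0.988800
step 2 [2y] bond c/1=21/400: DF=(4177257/4000000 − 21/400·(0.988800))/(1+21/400) = 9429/10000 ≈ 0.942900
step 3 [3y] bond c/1=17/400: DF=(4060539/4000000 − 17/400·(0.988800+0.942900))/(1+17/400) = 179/200 ≈ 0.895000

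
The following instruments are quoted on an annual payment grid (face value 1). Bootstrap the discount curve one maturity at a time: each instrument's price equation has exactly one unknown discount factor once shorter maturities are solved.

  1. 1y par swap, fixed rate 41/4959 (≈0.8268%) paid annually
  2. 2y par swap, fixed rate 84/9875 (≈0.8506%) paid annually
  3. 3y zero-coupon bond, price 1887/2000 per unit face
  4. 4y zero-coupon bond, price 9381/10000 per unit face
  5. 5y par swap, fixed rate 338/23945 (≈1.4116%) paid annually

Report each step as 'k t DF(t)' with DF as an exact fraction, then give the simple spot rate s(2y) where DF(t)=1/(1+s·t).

1 1 4959/5000
2 2 1229/1250
3 3 1887/2000
4 4 9381/10000
5 5 2331/2500
s(2y) = (1/(1229/1250) − 1)/(2) = 21/2458 ≈ 0.8544%

step 1 [1y] swap r/1=41/4959: DF=(1 − 41/4959·(0))/(1+41/4959) = 4959/5000 ≈ 0.991800
step 2 [2y] swap r/1=84/9875: DF=(1 − 84/9875·(0.991800))/(1+84/9875) = 1229/1250 ≈ 0.983200
step 3 [3y] zero: DF = P = 1887/2000 ≈ 0.943500
step 4 [4y] zero: DF = P = 9381/10000 ≈ 0.938100
step 5 [5y] swap r/1=338/23945: DF=(1 − 338/23945·(0.991800+0.983200+0.943500+0.938100))/(1+338/23945) = 2331/2500 ≈ 0.932400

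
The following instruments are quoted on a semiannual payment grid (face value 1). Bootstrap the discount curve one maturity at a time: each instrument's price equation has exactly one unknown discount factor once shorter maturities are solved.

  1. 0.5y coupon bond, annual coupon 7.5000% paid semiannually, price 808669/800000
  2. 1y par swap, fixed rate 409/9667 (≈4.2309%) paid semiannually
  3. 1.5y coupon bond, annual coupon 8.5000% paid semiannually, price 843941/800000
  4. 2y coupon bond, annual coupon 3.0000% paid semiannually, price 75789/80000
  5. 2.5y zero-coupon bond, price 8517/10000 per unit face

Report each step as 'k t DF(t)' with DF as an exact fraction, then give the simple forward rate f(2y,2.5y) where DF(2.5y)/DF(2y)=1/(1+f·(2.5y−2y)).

1 1/2 9743/10000
2 1 9591/10000
3 3/2 9331/10000
4 2 891/1000
5 5/2 8517/10000
f(2y,2.5y) = ((891/1000)/(8517/10000) − 1)/(1/2) = 262/2839 ≈ 9.2286%

step 1 [0.5y] bond c/2=3/80: DF=(808669/800000 − 3/80·(0))/(1+3/80) = 9743/10000 ≈ 0.974300
step 2 [1y] swap r/2=409/19334: DF=(1 − 409/19334·(0.974300))/(1+409/19334) = 9591/10000 ≈ 0.959100
step 3 [1.5y] bond c/2=17/400: DF=(843941/800000 − 17/400·(0.974300+0.959100))/(1+17/400) = 9331/10000 ≈ 0.933100
step 4 [2y] bond c/2=3/200: DF=(75789/80000 − 3/200·(0.974300+0.959100+0.933100))/(1+3/200) = 891/1000 ≈ 0.891000
step 5 [2.5y] zero: DF = P = 8517/10000 ≈ 0.851700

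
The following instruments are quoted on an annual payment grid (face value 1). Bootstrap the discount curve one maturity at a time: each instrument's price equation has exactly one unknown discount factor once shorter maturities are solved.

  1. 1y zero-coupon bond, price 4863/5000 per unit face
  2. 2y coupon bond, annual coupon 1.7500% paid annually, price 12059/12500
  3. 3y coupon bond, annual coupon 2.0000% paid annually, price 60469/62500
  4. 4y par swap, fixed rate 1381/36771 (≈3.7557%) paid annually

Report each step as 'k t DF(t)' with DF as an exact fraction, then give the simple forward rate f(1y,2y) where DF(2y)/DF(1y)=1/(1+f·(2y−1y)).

1 1 4863/5000
2 2 4657/5000
3 3 1139/1250
4 4 8619/10000
f(1y,2y) = ((4863/5000)/(4657/5000) − 1)/(1) = 206/4657 ≈ 4.4234%

step 1 [1y] zero: DF = P = 4863/5000 ≈ 0.972600
step 2 [2y] bond c/1=7/400: DF=(12059/12500 − 7/400·(0.972600))/(1+7/400) = 4657/5000 ≈ 0.931400
step 3 [3y] bond c/1=1/50: DF=(60469/62500 − 1/50·(0.972600+0.931400))/(1+1/50) = 1139/1250 ≈ 0.911200
step 4 [4y] swap r/1=1381/36771: DF=(1 − 1381/36771·(0.972600+0.931400+0.911200))/(1+1381/36771) = 8619/10000 ≈ 0.861900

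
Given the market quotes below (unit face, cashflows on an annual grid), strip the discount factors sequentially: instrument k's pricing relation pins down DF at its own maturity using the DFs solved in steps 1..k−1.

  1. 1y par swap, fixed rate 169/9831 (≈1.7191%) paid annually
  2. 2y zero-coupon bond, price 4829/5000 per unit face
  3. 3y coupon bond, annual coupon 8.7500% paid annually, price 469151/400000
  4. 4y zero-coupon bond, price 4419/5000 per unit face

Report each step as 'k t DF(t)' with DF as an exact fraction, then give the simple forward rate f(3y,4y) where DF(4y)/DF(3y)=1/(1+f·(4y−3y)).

step 1 [1y] swap r/1=169/9831: DF=(1 − 169/9831·(0))/(1+169/9831) = 9831/10000 ≈ 0.983100
step 2 [2y] zero: DF = P = 4829/5000 ≈ 0.965800
step 3 [3y] bond c/1=7/80: DF=(469151/400000 − 7/80·(0.983100+0.965800))/(1+7/80) = 9217/10000 ≈ 0.921700
step 4 [4y] zero: DF = P = 4419/5000 ≈ 0.883800

1 1 9831/10000
2 2 4829/5000
3 3 9217/10000
4 4 4419/5000
f(3y,4y) = ((9217/10000)/(4419/5000) − 1)/(1) = 379/8838 ≈ 4.2883%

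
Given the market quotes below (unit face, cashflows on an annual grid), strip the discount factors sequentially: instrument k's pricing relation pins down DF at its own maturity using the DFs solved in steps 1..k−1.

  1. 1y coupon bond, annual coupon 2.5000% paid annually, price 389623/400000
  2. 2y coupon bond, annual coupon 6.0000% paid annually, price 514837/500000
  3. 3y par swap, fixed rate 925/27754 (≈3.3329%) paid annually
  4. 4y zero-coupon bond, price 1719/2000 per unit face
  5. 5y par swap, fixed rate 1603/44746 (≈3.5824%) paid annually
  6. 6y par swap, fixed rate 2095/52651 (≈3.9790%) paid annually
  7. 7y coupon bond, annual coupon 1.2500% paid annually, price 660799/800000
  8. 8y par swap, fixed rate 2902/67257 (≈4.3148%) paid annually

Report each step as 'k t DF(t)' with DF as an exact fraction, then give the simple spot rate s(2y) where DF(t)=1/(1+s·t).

step 1 [1y] bond c/1=1/40: DF=(389623/400000 − 1/40·(0))/(1+1/40) = 9503/10000 ≈ 0.950300
step 2 [2y] bond c/1=3/50: DF=(514837/500000 − 3/50·(0.950300))/(1+3/50) = 1147/1250 ≈ 0.917600
step 3 [3y] swap r/1=925/27754: DF=(1 − 925/27754·(0.950300+0.917600))/(1+925/27754) = 363/400 ≈ 0.907500
step 4 [4y] zero: DF = P = 1719/2000 ≈ 0.859500
step 5 [5y] swap r/1=1603/44746: DF=(1 − 1603/44746·(0.950300+0.917600+0.907500+0.859500))/(1+1603/44746) = 8397/10000 ≈ 0.839700
step 6 [6y] swap r/1=2095/52651: DF=(1 − 2095/52651·(0.950300+0.917600+0.907500+0.859500+0.839700))/(1+2095/52651) = 1581/2000 ≈ 0.790500
step 7 [7y] bond c/1=1/80: DF=(660799/800000 − 1/80·(0.950300+0.917600+0.907500+0.859500+0.839700+0.790500))/(1+1/80) = 1877/2500 ≈ 0.750800
step 8 [8y] swap r/1=2902/67257: DF=(1 − 2902/67257·(0.950300+0.917600+0.907500+0.859500+0.839700+0.790500+0.750800))/(1+2902/67257) = 3549/5000 ≈ 0.709800

1 1 9503/10000
2 2 1147/1250
3 3 363/400
4 4 1719/2000
5 5 8397/10000
6 6 1581/2000
7 7 1877/2500
8 8 3549/5000
s(2y) = (1/(1147/1250) − 1)/(2) = 103/2294 ≈ 4.4900%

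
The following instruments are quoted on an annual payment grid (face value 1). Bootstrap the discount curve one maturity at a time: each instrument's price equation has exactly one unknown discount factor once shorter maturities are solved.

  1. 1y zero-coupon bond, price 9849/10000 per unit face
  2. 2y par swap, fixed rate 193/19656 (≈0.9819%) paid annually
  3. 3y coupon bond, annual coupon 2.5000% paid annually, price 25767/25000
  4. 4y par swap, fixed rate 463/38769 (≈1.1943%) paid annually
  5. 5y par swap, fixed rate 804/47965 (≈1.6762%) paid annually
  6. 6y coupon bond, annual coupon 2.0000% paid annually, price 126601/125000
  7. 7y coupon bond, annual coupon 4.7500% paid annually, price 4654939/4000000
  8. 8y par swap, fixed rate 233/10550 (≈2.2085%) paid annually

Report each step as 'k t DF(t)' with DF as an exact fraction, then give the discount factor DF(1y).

1 1 9849/10000
2 2 9807/10000
3 3 1197/1250
4 4 9537/10000
5 5 2299/2500
6 6 8989/10000
7 7 8527/10000
8 8 8369/10000
DF(1y) = 9849/10000 ≈ 0.984900

step 1 [1y] zero: DF = P = 9849/10000 ≈ 0.984900
step 2 [2y] swap r/1=193/19656: DF=(1 − 193/19656·(0.984900))/(1+193/19656) = 9807/10000 ≈ 0.980700
step 3 [3y] bond c/1=1/40: DF=(25767/25000 − 1/40·(0.984900+0.980700))/(1+1/40) = 1197/1250 ≈ 0.957600
step 4 [4y] swap r/1=463/38769: DF=(1 − 463/38769·(0.984900+0.980700+0.957600))/(1+463/38769) = 9537/10000 ≈ 0.953700
step 5 [5y] swap r/1=804/47965: DF=(1 − 804/47965·(0.984900+0.980700+0.957600+0.953700))/(1+804/47965) = 2299/2500 ≈ 0.919600
step 6 [6y] bond c/1=1/50: DF=(126601/125000 − 1/50·(0.984900+0.980700+0.957600+0.953700+0.919600))/(1+1/50) = 8989/10000 ≈ 0.898900
step 7 [7y] bond c/1=19/400: DF=(4654939/4000000 − 19/400·(0.984900+0.980700+0.957600+0.953700+0.919600+0.898900))/(1+19/400) = 8527/10000 ≈ 0.852700
step 8 [8y] swap r/1=233/10550: DF=(1 − 233/10550·(0.984900+0.980700+0.957600+0.953700+0.919600+0.898900+0.852700))/(1+233/10550) = 8369/10000 ≈ 0.836900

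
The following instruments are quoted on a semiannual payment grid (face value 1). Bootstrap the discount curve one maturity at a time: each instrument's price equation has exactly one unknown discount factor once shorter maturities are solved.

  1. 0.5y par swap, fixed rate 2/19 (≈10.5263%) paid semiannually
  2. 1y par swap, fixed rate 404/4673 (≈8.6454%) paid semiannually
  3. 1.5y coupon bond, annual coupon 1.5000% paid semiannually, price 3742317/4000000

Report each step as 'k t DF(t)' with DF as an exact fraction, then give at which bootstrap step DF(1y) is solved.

1 1/2 19/20
2 1 1149/1250
3 3/2 9147/10000
DF(1y) is solved at step 2

step 1 [0.5y] swap r/2=1/19: DF=(1 − 1/19·(0))/(1+1/19) = 19/20 ≈ 0.950000
step 2 [1y] swap r/2=202/4673: DF=(1 − 202/4673·(0.950000))/(1+202/4673) = 1149/1250 ≈ 0.919200
step 3 [1.5y] bond c/2=3/400: DF=(3742317/4000000 − 3/400·(0.950000+0.919200))/(1+3/400) = 9147/10000 ≈ 0.914700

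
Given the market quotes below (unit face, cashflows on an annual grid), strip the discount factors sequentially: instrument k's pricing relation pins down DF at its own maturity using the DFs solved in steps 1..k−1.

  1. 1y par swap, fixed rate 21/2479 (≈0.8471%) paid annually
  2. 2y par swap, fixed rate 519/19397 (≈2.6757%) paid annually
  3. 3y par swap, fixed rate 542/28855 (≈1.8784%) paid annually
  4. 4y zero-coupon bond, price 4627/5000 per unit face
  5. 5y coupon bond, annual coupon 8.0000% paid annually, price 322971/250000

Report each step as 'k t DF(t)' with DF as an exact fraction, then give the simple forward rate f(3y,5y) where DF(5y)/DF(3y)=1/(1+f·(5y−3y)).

1 1 2479/2500
2 2 9481/10000
3 3 4729/5000
4 4 4627/5000
5 5 9139/10000
f(3y,5y) = ((4729/5000)/(9139/10000) − 1)/(2) = 319/18278 ≈ 1.7453%

step 1 [1y] swap r/1=21/2479: DF=(1 − 21/2479·(0))/(1+21/2479) = 2479/2500 ≈ 0.991600
step 2 [2y] swap r/1=519/19397: DF=(1 − 519/19397·(0.991600))/(1+519/19397) = 9481/10000 ≈ 0.948100
step 3 [3y] swap r/1=542/28855: DF=(1 − 542/28855·(0.991600+0.948100))/(1+542/28855) = 4729/5000 ≈ 0.945800
step 4 [4y] zero: DF = P = 4627/5000 ≈ 0.925400
step 5 [5y] bond c/1=2/25: DF=(322971/250000 − 2/25·(0.991600+0.948100+0.945800+0.925400))/(1+2/25) = 9139/10000 ≈ 0.913900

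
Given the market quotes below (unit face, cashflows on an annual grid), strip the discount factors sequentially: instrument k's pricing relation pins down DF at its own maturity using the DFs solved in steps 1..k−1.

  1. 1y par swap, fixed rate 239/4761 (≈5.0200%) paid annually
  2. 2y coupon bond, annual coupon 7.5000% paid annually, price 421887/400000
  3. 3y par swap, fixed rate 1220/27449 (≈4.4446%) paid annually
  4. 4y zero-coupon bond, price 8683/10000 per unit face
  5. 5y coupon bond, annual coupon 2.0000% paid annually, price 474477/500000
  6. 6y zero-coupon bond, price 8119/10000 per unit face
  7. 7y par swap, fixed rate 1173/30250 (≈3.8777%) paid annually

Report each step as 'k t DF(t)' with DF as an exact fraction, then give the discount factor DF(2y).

step 1 [1y] swap r/1=239/4761: DF=(1 − 239/4761·(0))/(1+239/4761) = 4761/5000 ≈ 0.952200
step 2 [2y] bond c/1=3/40: DF=(421887/400000 − 3/40·(0.952200))/(1+3/40) = 9147/10000 ≈ 0.914700
step 3 [3y] swap r/1=1220/27449: DF=(1 − 1220/27449·(0.952200+0.914700))/(1+1220/27449) = 439/500 ≈ 0.878000
step 4 [4y] zero: DF = P = 8683/10000 ≈ 0.868300
step 5 [5y] bond c/1=1/50: DF=(474477/500000 − 1/50·(0.952200+0.914700+0.878000+0.868300))/(1+1/50) = 1719/2000 ≈ 0.859500
step 6 [6y] zero: DF = P = 8119/10000 ≈ 0.811900
step 7 [7y] swap r/1=1173/30250: DF=(1 − 1173/30250·(0.952200+0.914700+0.878000+0.868300+0.859500+0.811900))/(1+1173/30250) = 3827/5000 ≈ 0.765400

1 1 4761/5000
2 2 9147/10000
3 3 439/500
4 4 8683/10000
5 5 1719/2000
6 6 8119/10000
7 7 3827/5000
DF(2y) = 9147/10000 ≈ 0.914700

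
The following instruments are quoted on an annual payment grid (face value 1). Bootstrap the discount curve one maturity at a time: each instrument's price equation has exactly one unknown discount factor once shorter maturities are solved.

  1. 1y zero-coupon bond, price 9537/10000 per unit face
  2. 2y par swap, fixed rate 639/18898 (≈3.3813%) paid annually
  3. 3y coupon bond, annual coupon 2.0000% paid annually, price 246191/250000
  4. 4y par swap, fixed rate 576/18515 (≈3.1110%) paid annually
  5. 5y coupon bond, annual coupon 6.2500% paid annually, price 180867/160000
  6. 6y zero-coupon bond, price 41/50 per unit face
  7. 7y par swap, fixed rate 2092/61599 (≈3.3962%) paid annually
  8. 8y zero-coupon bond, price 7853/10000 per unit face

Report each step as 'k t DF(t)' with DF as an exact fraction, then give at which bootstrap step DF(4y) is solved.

step 1 [1y] zero: DF = P = 9537/10000 ≈ 0.953700
step 2 [2y] swap r/1=639/18898: DF=(1 − 639/18898·(0.953700))/(1+639/18898) = 9361/10000 ≈ 0.936100
step 3 [3y] bond c/1=1/50: DF=(246191/250000 − 1/50·(0.953700+0.936100))/(1+1/50) = 2321/2500 ≈ 0.928400
step 4 [4y] swap r/1=576/18515: DF=(1 − 576/18515·(0.953700+0.936100+0.928400))/(1+576/18515) = 553/625 ≈ 0.884800
step 5 [5y] bond c/1=1/16: DF=(180867/160000 − 1/16·(0.953700+0.936100+0.928400+0.884800))/(1+1/16) = 8461/10000 ≈ 0.846100
step 6 [6y] zero: DF = P = 41/50 ≈ 0.820000
step 7 [7y] swap r/1=2092/61599: DF=(1 − 2092/61599·(0.953700+0.936100+0.928400+0.884800+0.846100+0.820000))/(1+2092/61599) = 1977/2500 ≈ 0.790800
step 8 [8y] zero: DF = P = 7853/10000 ≈ 0.785300

1 1 9537/10000
2 2 9361/10000
3 3 2321/2500
4 4 553/625
5 5 8461/10000
6 6 41/50
7 7 1977/2500
8 8 7853/10000
DF(4y) is solved at step 4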